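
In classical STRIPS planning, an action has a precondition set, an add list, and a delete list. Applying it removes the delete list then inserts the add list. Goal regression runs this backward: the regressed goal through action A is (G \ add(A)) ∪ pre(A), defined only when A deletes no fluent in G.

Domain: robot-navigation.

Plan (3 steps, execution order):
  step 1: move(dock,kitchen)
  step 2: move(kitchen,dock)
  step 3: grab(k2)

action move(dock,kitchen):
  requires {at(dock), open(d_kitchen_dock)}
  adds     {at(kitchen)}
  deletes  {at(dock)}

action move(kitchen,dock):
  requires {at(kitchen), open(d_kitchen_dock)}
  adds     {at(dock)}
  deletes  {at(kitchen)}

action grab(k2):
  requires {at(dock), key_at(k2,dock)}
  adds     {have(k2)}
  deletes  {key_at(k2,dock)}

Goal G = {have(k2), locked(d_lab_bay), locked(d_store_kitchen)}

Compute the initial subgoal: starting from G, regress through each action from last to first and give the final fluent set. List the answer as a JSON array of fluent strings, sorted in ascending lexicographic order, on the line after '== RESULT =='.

Work backward from the goal:
  through step 3 (grab(k2)): drop {have(k2)}, keep {locked(d_lab_bay), locked(d_store_kitchen)}, require {at(dock), key_at(k2,dock)}
    → {at(dock), key_at(k2,dock), locked(d_lab_bay), locked(d_store_kitchen)}
  through step 2 (move(kitchen,dock)): drop {at(dock)}, keep {key_at(k2,dock), locked(d_lab_bay), locked(d_store_kitchen)}, require {at(kitchen), open(d_kitchen_dock)}
    → {at(kitchen), key_at(k2,dock), locked(d_lab_bay), locked(d_store_kitchen), open(d_kitchen_dock)}
  through step 1 (move(dock,kitchen)): drop {at(kitchen)}, keep {key_at(k2,dock), locked(d_lab_bay), locked(d_store_kitchen), open(d_kitchen_dock)}, require {at(dock), open(d_kitchen_dock)}
    → {at(dock), key_at(k2,dock), locked(d_lab_bay), locked(d_store_kitchen), open(d_kitchen_dock)}

== RESULT ==
["at(dock)", "key_at(k2,dock)", "locked(d_lab_bay)", "locked(d_store_kitchen)", "open(d_kitchen_dock)"]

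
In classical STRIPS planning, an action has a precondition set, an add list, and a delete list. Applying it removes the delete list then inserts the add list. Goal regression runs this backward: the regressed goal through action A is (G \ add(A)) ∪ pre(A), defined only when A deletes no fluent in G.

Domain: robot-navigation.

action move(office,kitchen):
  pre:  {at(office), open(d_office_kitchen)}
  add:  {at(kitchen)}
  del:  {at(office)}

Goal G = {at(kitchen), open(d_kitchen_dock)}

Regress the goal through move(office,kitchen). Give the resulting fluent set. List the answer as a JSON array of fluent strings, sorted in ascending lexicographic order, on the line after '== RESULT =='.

Compute (G \ add) ∪ pre:
  G ∩ del = {}  (empty — regression defined)
  G \ add = {at(kitchen), open(d_kitchen_dock)} \ {at(kitchen)} = {open(d_kitchen_dock)}
  ∪ pre   = {open(d_kitchen_dock)} ∪ {at(office), open(d_office_kitchen)}
          = {at(office), open(d_kitchen_dock), open(d_office_kitchen)}

== RESULT ==
["at(office)", "open(d_kitchen_dock)", "open(d_office_kitchen)"]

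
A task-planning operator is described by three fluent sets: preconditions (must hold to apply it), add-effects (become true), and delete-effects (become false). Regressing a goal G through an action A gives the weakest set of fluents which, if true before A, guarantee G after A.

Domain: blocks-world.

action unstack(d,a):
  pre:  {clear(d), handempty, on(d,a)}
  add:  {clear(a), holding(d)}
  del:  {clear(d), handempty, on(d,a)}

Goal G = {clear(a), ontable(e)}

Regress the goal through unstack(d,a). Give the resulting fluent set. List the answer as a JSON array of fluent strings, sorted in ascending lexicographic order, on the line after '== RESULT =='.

Regress:
  G ∩ del = {}  (empty — regression defined)
  G \ add = {clear(a), ontable(e)} \ {clear(a), holding(d)} = {ontable(e)}
  ∪ pre   = {ontable(e)} ∪ {clear(d), handempty, on(d,a)}
          = {clear(d), handempty, on(d,a), ontable(e)}

== RESULT ==
["clear(d)", "handempty", "on(d,a)", "ontable(e)"]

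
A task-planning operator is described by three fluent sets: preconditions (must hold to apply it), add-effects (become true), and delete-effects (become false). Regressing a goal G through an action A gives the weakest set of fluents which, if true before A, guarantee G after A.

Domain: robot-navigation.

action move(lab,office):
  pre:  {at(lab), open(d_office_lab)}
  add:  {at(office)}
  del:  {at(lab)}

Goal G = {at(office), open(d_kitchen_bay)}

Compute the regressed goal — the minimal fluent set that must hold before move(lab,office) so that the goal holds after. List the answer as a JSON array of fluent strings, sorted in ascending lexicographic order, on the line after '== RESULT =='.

Regress:
  G ∩ del = {}  (empty — regression defined)
  G \ add = {at(office), open(d_kitchen_bay)} \ {at(office)} = {open(d_kitchen_bay)}
  ∪ pre   = {open(d_kitchen_bay)} ∪ {at(lab), open(d_office_lab)}
          = {at(lab), open(d_kitchen_bay), open(d_office_lab)}

== RESULT ==
["at(lab)", "open(d_kitchen_bay)", "open(d_office_lab)"]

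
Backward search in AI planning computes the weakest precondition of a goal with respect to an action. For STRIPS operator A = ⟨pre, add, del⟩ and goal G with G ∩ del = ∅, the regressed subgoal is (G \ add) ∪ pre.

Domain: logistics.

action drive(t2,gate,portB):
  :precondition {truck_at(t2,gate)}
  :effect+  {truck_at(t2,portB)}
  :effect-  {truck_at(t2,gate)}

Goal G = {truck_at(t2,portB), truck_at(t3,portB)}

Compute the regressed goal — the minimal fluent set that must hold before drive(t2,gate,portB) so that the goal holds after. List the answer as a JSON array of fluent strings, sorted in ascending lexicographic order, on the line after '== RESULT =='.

Regress:
  G ∩ del = {}  (empty — regression defined)
  G \ add = {truck_at(t2,portB), truck_at(t3,portB)} \ {truck_at(t2,portB)} = {truck_at(t3,portB)}
  ∪ pre   = {truck_at(t3,portB)} ∪ {truck_at(t2,gate)}
          = {truck_at(t2,gate), truck_at(t3,portB)}

== RESULT ==
["truck_at(t2,gate)", "truck_at(t3,portB)"]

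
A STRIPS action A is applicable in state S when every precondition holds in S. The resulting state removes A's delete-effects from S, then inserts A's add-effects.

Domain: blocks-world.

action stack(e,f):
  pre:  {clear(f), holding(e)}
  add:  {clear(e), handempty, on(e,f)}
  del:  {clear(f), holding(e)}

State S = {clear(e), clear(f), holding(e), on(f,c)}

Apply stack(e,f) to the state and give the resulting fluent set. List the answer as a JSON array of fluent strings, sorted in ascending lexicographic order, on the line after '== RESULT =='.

Progress:
  pre ⊆ S: {clear(f), holding(e)} ⊆ S  — applicable
  S \ del = {clear(e), on(f,c)}
  ∪ add   = {clear(e), handempty, on(e,f), on(f,c)}

== RESULT ==
["clear(e)", "handempty", "on(e,f)", "on(f,c)"]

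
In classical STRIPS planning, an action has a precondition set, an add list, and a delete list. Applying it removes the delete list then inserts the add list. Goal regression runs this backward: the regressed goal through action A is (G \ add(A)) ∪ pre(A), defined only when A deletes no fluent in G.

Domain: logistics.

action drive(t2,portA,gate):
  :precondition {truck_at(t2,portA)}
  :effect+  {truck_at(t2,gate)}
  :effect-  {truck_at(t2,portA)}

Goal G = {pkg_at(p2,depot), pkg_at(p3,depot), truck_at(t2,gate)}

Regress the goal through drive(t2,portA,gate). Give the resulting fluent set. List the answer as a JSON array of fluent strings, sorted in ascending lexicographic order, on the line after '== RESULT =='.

Regress:
  G ∩ del = {}  (empty — regression defined)
  G \ add = {pkg_at(p2,depot), pkg_at(p3,depot), truck_at(t2,gate)} \ {truck_at(t2,gate)} = {pkg_at(p2,depot), pkg_at(p3,depot)}
  ∪ pre   = {pkg_at(p2,depot), pkg_at(p3,depot)} ∪ {truck_at(t2,portA)}
          = {pkg_at(p2,depot), pkg_at(p3,depot), truck_at(t2,portA)}

== RESULT ==
["pkg_at(p2,depot)", "pkg_at(p3,depot)", "truck_at(t2,portA)"]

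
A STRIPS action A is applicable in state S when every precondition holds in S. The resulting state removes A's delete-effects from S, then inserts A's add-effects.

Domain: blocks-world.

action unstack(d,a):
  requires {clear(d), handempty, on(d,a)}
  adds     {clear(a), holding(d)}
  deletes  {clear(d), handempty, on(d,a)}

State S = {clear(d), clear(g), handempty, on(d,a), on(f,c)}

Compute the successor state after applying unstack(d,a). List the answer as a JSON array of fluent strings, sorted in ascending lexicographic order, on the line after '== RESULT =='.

Progress:
  pre ⊆ S: {clear(d), handempty, on(d,a)} ⊆ S  — applicable
  S \ del = {clear(g), on(f,c)}
  ∪ add   = {clear(a), clear(g), holding(d), on(f,c)}

== RESULT ==
["clear(a)", "clear(g)", "holding(d)", "on(f,c)"]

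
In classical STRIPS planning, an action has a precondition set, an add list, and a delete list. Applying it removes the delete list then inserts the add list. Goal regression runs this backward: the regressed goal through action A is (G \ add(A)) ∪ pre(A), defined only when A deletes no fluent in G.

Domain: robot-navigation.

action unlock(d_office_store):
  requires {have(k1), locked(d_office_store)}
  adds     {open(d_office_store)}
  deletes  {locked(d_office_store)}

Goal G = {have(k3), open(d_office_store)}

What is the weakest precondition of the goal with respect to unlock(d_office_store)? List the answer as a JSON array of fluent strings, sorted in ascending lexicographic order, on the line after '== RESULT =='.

Compute (G \ add) ∪ pre:
  G ∩ del = {}  (empty — regression defined)
  G \ add = {have(k3), open(d_office_store)} \ {open(d_office_store)} = {have(k3)}
  ∪ pre   = {have(k3)} ∪ {have(k1), locked(d_office_store)}
          = {have(k1), have(k3), locked(d_office_store)}

== RESULT ==
["have(k1)", "have(k3)", "locked(d_office_store)"]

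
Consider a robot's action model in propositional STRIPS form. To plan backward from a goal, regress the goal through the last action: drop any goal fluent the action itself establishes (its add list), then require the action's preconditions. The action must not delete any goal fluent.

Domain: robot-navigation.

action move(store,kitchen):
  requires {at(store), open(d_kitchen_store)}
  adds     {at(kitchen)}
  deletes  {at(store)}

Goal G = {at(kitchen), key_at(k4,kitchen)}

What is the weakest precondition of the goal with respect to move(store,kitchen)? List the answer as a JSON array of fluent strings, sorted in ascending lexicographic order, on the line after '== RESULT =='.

Regress:
  G ∩ del = {}  (empty — regression defined)
  G \ add = {at(kitchen), key_at(k4,kitchen)} \ {at(kitchen)} = {key_at(k4,kitchen)}
  ∪ pre   = {key_at(k4,kitchen)} ∪ {at(store), open(d_kitchen_store)}
          = {at(store), key_at(k4,kitchen), open(d_kitchen_store)}

== RESULT ==
["at(store)", "key_at(k4,kitchen)", "open(d_kitchen_store)"]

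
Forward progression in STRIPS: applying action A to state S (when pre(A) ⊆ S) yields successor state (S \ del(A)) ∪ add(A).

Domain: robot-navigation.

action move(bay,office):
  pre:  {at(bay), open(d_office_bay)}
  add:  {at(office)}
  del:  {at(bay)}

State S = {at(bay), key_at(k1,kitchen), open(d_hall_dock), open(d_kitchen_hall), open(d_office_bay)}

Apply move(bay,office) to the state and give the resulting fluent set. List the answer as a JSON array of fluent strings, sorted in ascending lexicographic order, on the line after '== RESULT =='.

Compute (S \ del) ∪ add:
  pre ⊆ S: {at(bay), open(d_office_bay)} ⊆ S  — applicable
  S \ del = {key_at(k1,kitchen), open(d_hall_dock), open(d_kitchen_hall), open(d_office_bay)}
  ∪ add   = {at(office), key_at(k1,kitchen), open(d_hall_dock), open(d_kitchen_hall), open(d_office_bay)}

== RESULT ==
["at(office)", "key_at(k1,kitchen)", "open(d_hall_dock)", "open(d_kitchen_hall)", "open(d_office_bay)"]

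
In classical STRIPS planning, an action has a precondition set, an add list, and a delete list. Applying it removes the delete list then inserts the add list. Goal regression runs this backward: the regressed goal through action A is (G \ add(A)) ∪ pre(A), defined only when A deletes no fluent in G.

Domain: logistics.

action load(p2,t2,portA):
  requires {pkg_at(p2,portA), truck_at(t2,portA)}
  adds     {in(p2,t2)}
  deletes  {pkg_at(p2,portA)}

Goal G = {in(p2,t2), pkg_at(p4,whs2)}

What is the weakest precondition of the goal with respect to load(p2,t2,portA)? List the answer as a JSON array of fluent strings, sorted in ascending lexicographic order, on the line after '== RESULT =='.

Compute (G \ add) ∪ pre:
  G ∩ del = {}  (empty — regression defined)
  G \ add = {in(p2,t2), pkg_at(p4,whs2)} \ {in(p2,t2)} = {pkg_at(p4,whs2)}
  ∪ pre   = {pkg_at(p4,whs2)} ∪ {pkg_at(p2,portA), truck_at(t2,portA)}
          = {pkg_at(p2,portA), pkg_at(p4,whs2), truck_at(t2,portA)}

== RESULT ==
["pkg_at(p2,portA)", "pkg_at(p4,whs2)", "truck_at(t2,portA)"]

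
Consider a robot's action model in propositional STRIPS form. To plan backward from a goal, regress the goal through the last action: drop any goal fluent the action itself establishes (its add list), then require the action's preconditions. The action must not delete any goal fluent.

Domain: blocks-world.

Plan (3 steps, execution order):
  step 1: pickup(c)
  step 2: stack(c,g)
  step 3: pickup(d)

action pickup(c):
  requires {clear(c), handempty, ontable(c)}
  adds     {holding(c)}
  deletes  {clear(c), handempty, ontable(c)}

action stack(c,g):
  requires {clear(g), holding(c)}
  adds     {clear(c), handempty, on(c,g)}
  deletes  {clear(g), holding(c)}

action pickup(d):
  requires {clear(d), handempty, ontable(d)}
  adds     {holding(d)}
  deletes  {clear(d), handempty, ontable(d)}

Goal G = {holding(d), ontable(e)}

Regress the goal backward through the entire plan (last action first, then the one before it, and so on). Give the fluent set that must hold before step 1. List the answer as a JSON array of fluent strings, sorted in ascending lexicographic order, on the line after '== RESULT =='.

Regress step by step:
  through step 3 (pickup(d)): drop {holding(d)}, keep {ontable(e)}, require {clear(d), handempty, ontable(d)}
    → {clear(d), handempty, ontable(d), ontable(e)}
  through step 2 (stack(c,g)): drop {handempty}, keep {clear(d), ontable(d), ontable(e)}, require {clear(g), holding(c)}
    → {clear(d), clear(g), holding(c), ontable(d), ontable(e)}
  through step 1 (pickup(c)): drop {holding(c)}, keep {clear(d), clear(g), ontable(d), ontable(e)}, require {clear(c), handempty, ontable(c)}
    → {clear(c), clear(d), clear(g), handempty, ontable(c), ontable(d), ontable(e)}

== RESULT ==
["clear(c)", "clear(d)", "clear(g)", "handempty", "ontable(c)", "ontable(d)", "ontable(e)"]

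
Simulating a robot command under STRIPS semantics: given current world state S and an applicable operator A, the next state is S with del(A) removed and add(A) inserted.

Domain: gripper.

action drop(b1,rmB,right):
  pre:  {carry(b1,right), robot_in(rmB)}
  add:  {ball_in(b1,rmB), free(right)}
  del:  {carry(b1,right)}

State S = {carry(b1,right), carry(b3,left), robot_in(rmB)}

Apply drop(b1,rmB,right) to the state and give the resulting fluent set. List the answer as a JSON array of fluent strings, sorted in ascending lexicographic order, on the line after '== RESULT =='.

Progress:
  pre ⊆ S: {carry(b1,right), robot_in(rmB)} ⊆ S  — applicable
  S \ del = {carry(b3,left), robot_in(rmB)}
  ∪ add   = {ball_in(b1,rmB), carry(b3,left), free(right), robot_in(rmB)}

== RESULT ==
["ball_in(b1,rmB)", "carry(b3,left)", "free(right)", "robot_in(rmB)"]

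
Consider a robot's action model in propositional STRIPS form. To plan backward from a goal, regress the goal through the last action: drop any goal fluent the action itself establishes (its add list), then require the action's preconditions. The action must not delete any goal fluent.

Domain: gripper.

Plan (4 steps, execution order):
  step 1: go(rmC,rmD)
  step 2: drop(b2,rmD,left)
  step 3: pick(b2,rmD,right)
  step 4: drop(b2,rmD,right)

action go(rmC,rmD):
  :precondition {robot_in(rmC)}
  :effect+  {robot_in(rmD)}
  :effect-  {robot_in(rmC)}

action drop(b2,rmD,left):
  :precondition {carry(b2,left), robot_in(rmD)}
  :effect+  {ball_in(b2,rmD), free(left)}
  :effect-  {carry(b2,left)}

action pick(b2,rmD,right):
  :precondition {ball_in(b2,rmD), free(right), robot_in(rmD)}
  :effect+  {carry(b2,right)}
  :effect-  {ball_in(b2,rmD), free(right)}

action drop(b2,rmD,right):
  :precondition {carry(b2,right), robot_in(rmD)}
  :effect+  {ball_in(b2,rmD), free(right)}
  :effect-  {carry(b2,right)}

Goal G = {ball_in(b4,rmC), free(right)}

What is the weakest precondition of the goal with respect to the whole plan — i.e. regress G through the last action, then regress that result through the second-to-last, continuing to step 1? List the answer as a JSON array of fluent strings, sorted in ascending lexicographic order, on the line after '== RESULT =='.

Regress step by step:
  through step 4 (drop(b2,rmD,right)): drop {free(right)}, keep {ball_in(b4,rmC)}, require {carry(b2,right), robot_in(rmD)}
    → {ball_in(b4,rmC), carry(b2,right), robot_in(rmD)}
  through step 3 (pick(b2,rmD,right)): drop {carry(b2,right)}, keep {ball_in(b4,rmC), robot_in(rmD)}, require {ball_in(b2,rmD), free(right), robot_in(rmD)}
    → {ball_in(b2,rmD), ball_in(b4,rmC), free(right), robot_in(rmD)}
  through step 2 (drop(b2,rmD,left)): drop {ball_in(b2,rmD)}, keep {ball_in(b4,rmC), free(right), robot_in(rmD)}, require {carry(b2,left), robot_in(rmD)}
    → {ball_in(b4,rmC), carry(b2,left), free(right), robot_in(rmD)}
  through step 1 (go(rmC,rmD)): drop {robot_in(rmD)}, keep {ball_in(b4,rmC), carry(b2,left), free(right)}, require {robot_in(rmC)}
    → {ball_in(b4,rmC), carry(b2,left), free(right), robot_in(rmC)}

== RESULT ==
["ball_in(b4,rmC)", "carry(b2,left)", "free(right)", "robot_in(rmC)"]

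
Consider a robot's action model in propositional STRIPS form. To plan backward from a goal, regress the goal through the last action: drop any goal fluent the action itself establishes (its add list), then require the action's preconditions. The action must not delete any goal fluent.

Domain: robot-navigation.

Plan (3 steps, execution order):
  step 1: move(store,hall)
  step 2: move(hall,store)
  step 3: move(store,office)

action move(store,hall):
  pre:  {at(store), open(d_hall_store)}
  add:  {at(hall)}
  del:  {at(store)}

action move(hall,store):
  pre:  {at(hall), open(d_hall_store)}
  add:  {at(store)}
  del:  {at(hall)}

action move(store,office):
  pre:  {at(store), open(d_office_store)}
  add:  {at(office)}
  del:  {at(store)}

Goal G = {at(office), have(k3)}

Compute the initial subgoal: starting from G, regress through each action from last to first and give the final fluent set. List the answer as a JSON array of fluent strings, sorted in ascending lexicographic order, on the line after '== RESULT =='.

Work backward from the goal:
  through step 3 (move(store,office)): drop {at(office)}, keep {have(k3)}, require {at(store), open(d_office_store)}
    → {at(store), have(k3), open(d_office_store)}
  through step 2 (move(hall,store)): drop {at(store)}, keep {have(k3), open(d_office_store)}, require {at(hall), open(d_hall_store)}
    → {at(hall), have(k3), open(d_hall_store), open(d_office_store)}
  through step 1 (move(store,hall)): drop {at(hall)}, keep {have(k3), open(d_hall_store), open(d_office_store)}, require {at(store), open(d_hall_store)}
    → {at(store), have(k3), open(d_hall_store), open(d_office_store)}

== RESULT ==
["at(store)", "have(k3)", "open(d_hall_store)", "open(d_office_store)"]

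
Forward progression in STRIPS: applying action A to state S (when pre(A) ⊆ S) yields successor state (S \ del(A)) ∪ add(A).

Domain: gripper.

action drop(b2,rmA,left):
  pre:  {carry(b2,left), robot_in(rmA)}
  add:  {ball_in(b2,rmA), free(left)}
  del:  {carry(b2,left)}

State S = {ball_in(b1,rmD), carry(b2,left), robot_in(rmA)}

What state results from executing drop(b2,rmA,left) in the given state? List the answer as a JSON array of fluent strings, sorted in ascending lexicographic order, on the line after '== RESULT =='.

Progress:
  pre ⊆ S: {carry(b2,left), robot_in(rmA)} ⊆ S  — applicable
  S \ del = {ball_in(b1,rmD), robot_in(rmA)}
  ∪ add   = {ball_in(b1,rmD), ball_in(b2,rmA), free(left), robot_in(rmA)}

== RESULT ==
["ball_in(b1,rmD)", "ball_in(b2,rmA)", "free(left)", "robot_in(rmA)"]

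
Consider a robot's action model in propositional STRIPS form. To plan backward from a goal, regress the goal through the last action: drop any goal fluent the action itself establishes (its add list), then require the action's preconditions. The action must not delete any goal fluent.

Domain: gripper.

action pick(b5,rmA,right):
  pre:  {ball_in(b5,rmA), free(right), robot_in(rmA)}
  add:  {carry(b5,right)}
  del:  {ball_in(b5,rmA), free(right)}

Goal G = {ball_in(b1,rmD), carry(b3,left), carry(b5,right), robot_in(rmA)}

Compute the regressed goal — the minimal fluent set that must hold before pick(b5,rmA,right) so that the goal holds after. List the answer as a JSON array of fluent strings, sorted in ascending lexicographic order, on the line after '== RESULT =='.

Compute (G \ add) ∪ pre:
  G ∩ del = {}  (empty — regression defined)
  G \ add = {ball_in(b1,rmD), carry(b3,left), carry(b5,right), robot_in(rmA)} \ {carry(b5,right)} = {ball_in(b1,rmD), carry(b3,left), robot_in(rmA)}
  ∪ pre   = {ball_in(b1,rmD), carry(b3,left), robot_in(rmA)} ∪ {ball_in(b5,rmA), free(right), robot_in(rmA)}
          = {ball_in(b1,rmD), ball_in(b5,rmA), carry(b3,left), free(right), robot_in(rmA)}

== RESULT ==
["ball_in(b1,rmD)", "ball_in(b5,rmA)", "carry(b3,left)", "free(right)", "robot_in(rmA)"]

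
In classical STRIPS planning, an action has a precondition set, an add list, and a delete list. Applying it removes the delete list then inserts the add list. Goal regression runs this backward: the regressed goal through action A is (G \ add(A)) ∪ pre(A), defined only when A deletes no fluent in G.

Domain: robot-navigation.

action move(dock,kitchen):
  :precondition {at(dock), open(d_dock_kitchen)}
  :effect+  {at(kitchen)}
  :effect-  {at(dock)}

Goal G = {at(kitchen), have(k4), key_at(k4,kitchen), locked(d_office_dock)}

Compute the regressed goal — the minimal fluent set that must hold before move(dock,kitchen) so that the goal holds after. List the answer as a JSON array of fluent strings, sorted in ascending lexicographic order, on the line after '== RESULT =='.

Regress:
  G ∩ del = {}  (empty — regression defined)
  G \ add = {at(kitchen), have(k4), key_at(k4,kitchen), locked(d_office_dock)} \ {at(kitchen)} = {have(k4), key_at(k4,kitchen), locked(d_office_dock)}
  ∪ pre   = {have(k4), key_at(k4,kitchen), locked(d_office_dock)} ∪ {at(dock), open(d_dock_kitchen)}
          = {at(dock), have(k4), key_at(k4,kitchen), locked(d_office_dock), open(d_dock_kitchen)}

== RESULT ==
["at(dock)", "have(k4)", "key_at(k4,kitchen)", "locked(d_office_dock)", "open(d_dock_kitchen)"]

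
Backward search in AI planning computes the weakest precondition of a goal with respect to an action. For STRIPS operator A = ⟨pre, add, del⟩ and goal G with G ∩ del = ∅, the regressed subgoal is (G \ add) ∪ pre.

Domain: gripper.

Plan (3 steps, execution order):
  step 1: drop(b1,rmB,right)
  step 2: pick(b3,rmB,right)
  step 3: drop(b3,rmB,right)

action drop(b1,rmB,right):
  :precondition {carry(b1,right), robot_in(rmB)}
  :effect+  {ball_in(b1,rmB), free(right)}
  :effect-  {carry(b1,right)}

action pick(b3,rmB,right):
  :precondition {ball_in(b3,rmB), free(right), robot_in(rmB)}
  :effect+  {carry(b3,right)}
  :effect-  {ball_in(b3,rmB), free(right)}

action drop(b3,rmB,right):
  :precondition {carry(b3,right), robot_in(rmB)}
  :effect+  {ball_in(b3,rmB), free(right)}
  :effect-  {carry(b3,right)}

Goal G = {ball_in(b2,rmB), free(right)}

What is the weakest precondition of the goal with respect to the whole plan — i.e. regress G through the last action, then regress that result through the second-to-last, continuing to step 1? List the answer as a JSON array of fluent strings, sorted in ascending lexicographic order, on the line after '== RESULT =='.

Work backward from the goal:
  through step 3 (drop(b3,rmB,right)): drop {free(right)}, keep {ball_in(b2,rmB)}, require {carry(b3,right), robot_in(rmB)}
    → {ball_in(b2,rmB), carry(b3,right), robot_in(rmB)}
  through step 2 (pick(b3,rmB,right)): drop {carry(b3,right)}, keep {ball_in(b2,rmB), robot_in(rmB)}, require {ball_in(b3,rmB), free(right), robot_in(rmB)}
    → {ball_in(b2,rmB), ball_in(b3,rmB), free(right), robot_in(rmB)}
  through step 1 (drop(b1,rmB,right)): drop {free(right)}, keep {ball_in(b2,rmB), ball_in(b3,rmB), robot_in(rmB)}, require {carry(b1,right), robot_in(rmB)}
    → {ball_in(b2,rmB), ball_in(b3,rmB), carry(b1,right), robot_in(rmB)}

== RESULT ==
["ball_in(b2,rmB)", "ball_in(b3,rmB)", "carry(b1,right)", "robot_in(rmB)"]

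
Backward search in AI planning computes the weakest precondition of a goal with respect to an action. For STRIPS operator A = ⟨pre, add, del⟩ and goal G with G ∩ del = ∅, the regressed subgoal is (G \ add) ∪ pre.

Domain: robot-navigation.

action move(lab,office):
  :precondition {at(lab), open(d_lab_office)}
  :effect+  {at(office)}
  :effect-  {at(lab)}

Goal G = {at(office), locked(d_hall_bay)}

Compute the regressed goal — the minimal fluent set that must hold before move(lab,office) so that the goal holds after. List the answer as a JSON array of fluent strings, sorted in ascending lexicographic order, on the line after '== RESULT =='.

Compute (G \ add) ∪ pre:
  G ∩ del = {}  (empty — regression defined)
  G \ add = {at(office), locked(d_hall_bay)} \ {at(office)} = {locked(d_hall_bay)}
  ∪ pre   = {locked(d_hall_bay)} ∪ {at(lab), open(d_lab_office)}
          = {at(lab), locked(d_hall_bay), open(d_lab_office)}

== RESULT ==
["at(lab)", "locked(d_hall_bay)", "open(d_lab_office)"]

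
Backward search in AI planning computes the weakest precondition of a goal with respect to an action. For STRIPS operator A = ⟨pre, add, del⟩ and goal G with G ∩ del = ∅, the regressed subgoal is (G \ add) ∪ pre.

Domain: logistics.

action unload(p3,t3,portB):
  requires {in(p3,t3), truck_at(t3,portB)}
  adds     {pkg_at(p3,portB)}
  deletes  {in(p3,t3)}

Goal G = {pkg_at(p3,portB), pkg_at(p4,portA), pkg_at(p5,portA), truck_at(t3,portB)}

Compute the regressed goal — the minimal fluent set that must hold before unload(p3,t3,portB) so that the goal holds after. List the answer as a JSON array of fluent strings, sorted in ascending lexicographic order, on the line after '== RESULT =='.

Compute (G \ add) ∪ pre:
  G ∩ del = {}  (empty — regression defined)
  G \ add = {pkg_at(p3,portB), pkg_at(p4,portA), pkg_at(p5,portA), truck_at(t3,portB)} \ {pkg_at(p3,portB)} = {pkg_at(p4,portA), pkg_at(p5,portA), truck_at(t3,portB)}
  ∪ pre   = {pkg_at(p4,portA), pkg_at(p5,portA), truck_at(t3,portB)} ∪ {in(p3,t3), truck_at(t3,portB)}
          = {in(p3,t3), pkg_at(p4,portA), pkg_at(p5,portA), truck_at(t3,portB)}

== RESULT ==
["in(p3,t3)", "pkg_at(p4,portA)", "pkg_at(p5,portA)", "truck_at(t3,portB)"]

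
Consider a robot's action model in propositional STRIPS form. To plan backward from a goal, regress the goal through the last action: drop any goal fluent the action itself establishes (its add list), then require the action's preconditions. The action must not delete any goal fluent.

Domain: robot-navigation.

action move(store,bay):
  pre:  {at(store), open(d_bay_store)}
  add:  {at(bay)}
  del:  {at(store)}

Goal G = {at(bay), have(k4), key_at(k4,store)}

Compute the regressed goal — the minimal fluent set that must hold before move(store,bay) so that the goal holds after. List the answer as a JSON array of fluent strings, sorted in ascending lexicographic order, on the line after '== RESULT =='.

Regress:
  G ∩ del = {}  (empty — regression defined)
  G \ add = {at(bay), have(k4), key_at(k4,store)} \ {at(bay)} = {have(k4), key_at(k4,store)}
  ∪ pre   = {have(k4), key_at(k4,store)} ∪ {at(store), open(d_bay_store)}
          = {at(store), have(k4), key_at(k4,store), open(d_bay_store)}

== RESULT ==
["at(store)", "have(k4)", "key_at(k4,store)", "open(d_bay_store)"]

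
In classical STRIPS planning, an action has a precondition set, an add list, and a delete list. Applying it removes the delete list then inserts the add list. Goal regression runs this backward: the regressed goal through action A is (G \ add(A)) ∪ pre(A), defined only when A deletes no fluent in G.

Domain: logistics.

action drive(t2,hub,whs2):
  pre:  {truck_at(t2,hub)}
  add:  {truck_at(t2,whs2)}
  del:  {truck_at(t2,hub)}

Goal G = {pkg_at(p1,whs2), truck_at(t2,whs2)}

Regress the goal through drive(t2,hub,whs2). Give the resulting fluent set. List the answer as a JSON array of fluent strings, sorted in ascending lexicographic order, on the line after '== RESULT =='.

Regress:
  G ∩ del = {}  (empty — regression defined)
  G \ add = {pkg_at(p1,whs2), truck_at(t2,whs2)} \ {truck_at(t2,whs2)} = {pkg_at(p1,whs2)}
  ∪ pre   = {pkg_at(p1,whs2)} ∪ {truck_at(t2,hub)}
          = {pkg_at(p1,whs2), truck_at(t2,hub)}

== RESULT ==
["pkg_at(p1,whs2)", "truck_at(t2,hub)"]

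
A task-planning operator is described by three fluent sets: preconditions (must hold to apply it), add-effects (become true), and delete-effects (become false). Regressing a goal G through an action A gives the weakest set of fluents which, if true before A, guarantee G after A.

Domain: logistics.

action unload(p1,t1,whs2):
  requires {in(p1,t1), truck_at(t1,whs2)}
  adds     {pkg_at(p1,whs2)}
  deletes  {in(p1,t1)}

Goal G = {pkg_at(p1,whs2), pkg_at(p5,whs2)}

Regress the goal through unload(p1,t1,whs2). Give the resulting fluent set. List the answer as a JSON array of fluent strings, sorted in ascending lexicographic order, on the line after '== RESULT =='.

Compute (G \ add) ∪ pre:
  G ∩ del = {}  (empty — regression defined)
  G \ add = {pkg_at(p1,whs2), pkg_at(p5,whs2)} \ {pkg_at(p1,whs2)} = {pkg_at(p5,whs2)}
  ∪ pre   = {pkg_at(p5,whs2)} ∪ {in(p1,t1), truck_at(t1,whs2)}
          = {in(p1,t1), pkg_at(p5,whs2), truck_at(t1,whs2)}

== RESULT ==
["in(p1,t1)", "pkg_at(p5,whs2)", "truck_at(t1,whs2)"]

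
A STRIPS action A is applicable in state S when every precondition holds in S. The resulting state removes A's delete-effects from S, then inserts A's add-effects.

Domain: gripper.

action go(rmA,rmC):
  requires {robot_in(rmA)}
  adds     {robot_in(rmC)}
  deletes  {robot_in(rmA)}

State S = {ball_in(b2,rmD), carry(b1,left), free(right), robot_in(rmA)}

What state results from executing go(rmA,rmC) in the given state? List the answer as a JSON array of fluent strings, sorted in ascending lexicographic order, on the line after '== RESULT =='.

Compute (S \ del) ∪ add:
  pre ⊆ S: {robot_in(rmA)} ⊆ S  — applicable
  S \ del = {ball_in(b2,rmD), carry(b1,left), free(right)}
  ∪ add   = {ball_in(b2,rmD), carry(b1,left), free(right), robot_in(rmC)}

== RESULT ==
["ball_in(b2,rmD)", "carry(b1,left)", "free(right)", "robot_in(rmC)"]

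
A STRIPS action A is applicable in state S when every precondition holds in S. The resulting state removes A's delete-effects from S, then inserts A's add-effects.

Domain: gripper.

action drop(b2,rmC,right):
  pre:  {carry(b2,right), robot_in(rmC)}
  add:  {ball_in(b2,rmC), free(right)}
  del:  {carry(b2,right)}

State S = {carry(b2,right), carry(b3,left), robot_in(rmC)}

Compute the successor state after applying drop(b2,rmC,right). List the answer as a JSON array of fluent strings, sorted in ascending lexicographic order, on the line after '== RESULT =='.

Compute (S \ del) ∪ add:
  pre ⊆ S: {carry(b2,right), robot_in(rmC)} ⊆ S  — applicable
  S \ del = {carry(b3,left), robot_in(rmC)}
  ∪ add   = {ball_in(b2,rmC), carry(b3,left), free(right), robot_in(rmC)}

== RESULT ==
["ball_in(b2,rmC)", "carry(b3,left)", "free(right)", "robot_in(rmC)"]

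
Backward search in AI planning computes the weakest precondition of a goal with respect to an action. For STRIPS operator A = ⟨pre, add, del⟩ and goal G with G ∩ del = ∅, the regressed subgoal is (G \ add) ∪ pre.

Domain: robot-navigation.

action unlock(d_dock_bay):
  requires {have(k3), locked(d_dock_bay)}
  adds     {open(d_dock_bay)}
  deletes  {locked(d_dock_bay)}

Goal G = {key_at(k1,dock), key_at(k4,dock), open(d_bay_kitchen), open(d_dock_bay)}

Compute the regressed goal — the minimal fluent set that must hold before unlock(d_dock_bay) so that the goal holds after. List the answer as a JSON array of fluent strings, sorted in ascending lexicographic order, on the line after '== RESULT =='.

Compute (G \ add) ∪ pre:
  G ∩ del = {}  (empty — regression defined)
  G \ add = {key_at(k1,dock), key_at(k4,dock), open(d_bay_kitchen), open(d_dock_bay)} \ {open(d_dock_bay)} = {key_at(k1,dock), key_at(k4,dock), open(d_bay_kitchen)}
  ∪ pre   = {key_at(k1,dock), key_at(k4,dock), open(d_bay_kitchen)} ∪ {have(k3), locked(d_dock_bay)}
          = {have(k3), key_at(k1,dock), key_at(k4,dock), locked(d_dock_bay), open(d_bay_kitchen)}

== RESULT ==
["have(k3)", "key_at(k1,dock)", "key_at(k4,dock)", "locked(d_dock_bay)", "open(d_bay_kitchen)"]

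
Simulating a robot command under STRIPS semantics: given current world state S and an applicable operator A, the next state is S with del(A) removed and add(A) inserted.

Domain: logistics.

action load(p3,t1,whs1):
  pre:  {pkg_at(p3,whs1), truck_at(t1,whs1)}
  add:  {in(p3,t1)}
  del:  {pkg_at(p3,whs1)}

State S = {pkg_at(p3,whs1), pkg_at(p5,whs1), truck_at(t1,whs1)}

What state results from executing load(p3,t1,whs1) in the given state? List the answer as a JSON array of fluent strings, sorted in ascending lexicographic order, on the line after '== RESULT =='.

Compute (S \ del) ∪ add:
  pre ⊆ S: {pkg_at(p3,whs1), truck_at(t1,whs1)} ⊆ S  — applicable
  S \ del = {pkg_at(p5,whs1), truck_at(t1,whs1)}
  ∪ add   = {in(p3,t1), pkg_at(p5,whs1), truck_at(t1,whs1)}

== RESULT ==
["in(p3,t1)", "pkg_at(p5,whs1)", "truck_at(t1,whs1)"]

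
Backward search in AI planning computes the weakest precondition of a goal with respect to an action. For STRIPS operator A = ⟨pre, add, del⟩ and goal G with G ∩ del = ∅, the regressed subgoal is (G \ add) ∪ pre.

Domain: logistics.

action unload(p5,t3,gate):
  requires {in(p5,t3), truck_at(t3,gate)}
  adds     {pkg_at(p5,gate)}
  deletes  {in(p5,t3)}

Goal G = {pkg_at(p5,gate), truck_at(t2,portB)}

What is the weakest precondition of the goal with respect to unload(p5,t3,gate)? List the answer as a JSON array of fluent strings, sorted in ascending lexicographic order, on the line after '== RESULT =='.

Compute (G \ add) ∪ pre:
  G ∩ del = {}  (empty — regression defined)
  G \ add = {pkg_at(p5,gate), truck_at(t2,portB)} \ {pkg_at(p5,gate)} = {truck_at(t2,portB)}
  ∪ pre   = {truck_at(t2,portB)} ∪ {in(p5,t3), truck_at(t3,gate)}
          = {in(p5,t3), truck_at(t2,portB), truck_at(t3,gate)}

== RESULT ==
["in(p5,t3)", "truck_at(t2,portB)", "truck_at(t3,gate)"]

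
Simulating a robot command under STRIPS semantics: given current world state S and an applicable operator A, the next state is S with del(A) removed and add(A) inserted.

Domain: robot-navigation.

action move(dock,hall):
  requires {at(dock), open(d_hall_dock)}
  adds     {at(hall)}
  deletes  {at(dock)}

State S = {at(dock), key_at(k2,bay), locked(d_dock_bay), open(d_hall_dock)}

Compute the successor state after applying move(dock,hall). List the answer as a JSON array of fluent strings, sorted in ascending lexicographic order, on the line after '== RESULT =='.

Progress:
  pre ⊆ S: {at(dock), open(d_hall_dock)} ⊆ S  — applicable
  S \ del = {key_at(k2,bay), locked(d_dock_bay), open(d_hall_dock)}
  ∪ add   = {at(hall), key_at(k2,bay), locked(d_dock_bay), open(d_hall_dock)}

== RESULT ==
["at(hall)", "key_at(k2,bay)", "locked(d_dock_bay)", "open(d_hall_dock)"]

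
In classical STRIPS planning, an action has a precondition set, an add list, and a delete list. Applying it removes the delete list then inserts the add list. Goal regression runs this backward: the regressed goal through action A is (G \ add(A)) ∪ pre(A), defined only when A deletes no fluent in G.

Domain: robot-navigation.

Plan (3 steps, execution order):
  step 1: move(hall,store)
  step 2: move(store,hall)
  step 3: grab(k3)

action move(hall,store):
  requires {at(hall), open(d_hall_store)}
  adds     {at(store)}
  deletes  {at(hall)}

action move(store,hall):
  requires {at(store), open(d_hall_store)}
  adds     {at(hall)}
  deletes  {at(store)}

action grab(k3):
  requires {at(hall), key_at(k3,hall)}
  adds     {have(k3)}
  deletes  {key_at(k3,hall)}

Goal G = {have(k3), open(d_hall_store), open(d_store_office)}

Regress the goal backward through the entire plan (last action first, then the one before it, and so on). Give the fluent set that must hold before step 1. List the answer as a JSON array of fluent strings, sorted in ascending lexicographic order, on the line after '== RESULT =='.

Regress step by step:
  through step 3 (grab(k3)): drop {have(k3)}, keep {open(d_hall_store), open(d_store_office)}, require {at(hall), key_at(k3,hall)}
    → {at(hall), key_at(k3,hall), open(d_hall_store), open(d_store_office)}
  through step 2 (move(store,hall)): drop {at(hall)}, keep {key_at(k3,hall), open(d_hall_store), open(d_store_office)}, require {at(store), open(d_hall_store)}
    → {at(store), key_at(k3,hall), open(d_hall_store), open(d_store_office)}
  through step 1 (move(hall,store)): drop {at(store)}, keep {key_at(k3,hall), open(d_hall_store), open(d_store_office)}, require {at(hall), open(d_hall_store)}
    → {at(hall), key_at(k3,hall), open(d_hall_store), open(d_store_office)}

== RESULT ==
["at(hall)", "key_at(k3,hall)", "open(d_hall_store)", "open(d_store_office)"]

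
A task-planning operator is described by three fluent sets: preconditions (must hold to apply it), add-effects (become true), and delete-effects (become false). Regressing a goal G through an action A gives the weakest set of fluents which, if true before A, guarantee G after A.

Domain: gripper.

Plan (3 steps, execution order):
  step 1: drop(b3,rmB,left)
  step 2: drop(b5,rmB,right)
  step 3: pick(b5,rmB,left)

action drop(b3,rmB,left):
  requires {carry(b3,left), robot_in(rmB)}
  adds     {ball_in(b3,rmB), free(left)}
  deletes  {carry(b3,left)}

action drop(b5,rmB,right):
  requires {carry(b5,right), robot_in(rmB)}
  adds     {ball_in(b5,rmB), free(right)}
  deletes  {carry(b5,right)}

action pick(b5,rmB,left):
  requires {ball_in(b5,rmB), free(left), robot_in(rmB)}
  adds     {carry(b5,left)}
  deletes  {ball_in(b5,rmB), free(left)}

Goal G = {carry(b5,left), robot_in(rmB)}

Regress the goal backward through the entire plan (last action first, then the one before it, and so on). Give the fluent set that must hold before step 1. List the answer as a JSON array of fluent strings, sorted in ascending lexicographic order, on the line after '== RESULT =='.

Work backward from the goal:
  through step 3 (pick(b5,rmB,left)): drop {carry(b5,left)}, keep {robot_in(rmB)}, require {ball_in(b5,rmB), free(left), robot_in(rmB)}
    → {ball_in(b5,rmB), free(left), robot_in(rmB)}
  through step 2 (drop(b5,rmB,right)): drop {ball_in(b5,rmB)}, keep {free(left), robot_in(rmB)}, require {carry(b5,right), robot_in(rmB)}
    → {carry(b5,right), free(left), robot_in(rmB)}
  through step 1 (drop(b3,rmB,left)): drop {free(left)}, keep {carry(b5,right), robot_in(rmB)}, require {carry(b3,left), robot_in(rmB)}
    → {carry(b3,left), carry(b5,right), robot_in(rmB)}

== RESULT ==
["carry(b3,left)", "carry(b5,right)", "robot_in(rmB)"]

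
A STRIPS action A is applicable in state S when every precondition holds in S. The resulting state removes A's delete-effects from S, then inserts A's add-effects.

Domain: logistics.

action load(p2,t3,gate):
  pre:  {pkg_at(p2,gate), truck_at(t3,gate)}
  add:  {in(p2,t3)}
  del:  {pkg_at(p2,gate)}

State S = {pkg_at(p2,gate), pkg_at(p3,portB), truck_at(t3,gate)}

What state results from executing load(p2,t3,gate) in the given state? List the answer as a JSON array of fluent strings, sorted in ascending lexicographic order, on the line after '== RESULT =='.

Progress:
  pre ⊆ S: {pkg_at(p2,gate), truck_at(t3,gate)} ⊆ S  — applicable
  S \ del = {pkg_at(p3,portB), truck_at(t3,gate)}
  ∪ add   = {in(p2,t3), pkg_at(p3,portB), truck_at(t3,gate)}

== RESULT ==
["in(p2,t3)", "pkg_at(p3,portB)", "truck_at(t3,gate)"]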